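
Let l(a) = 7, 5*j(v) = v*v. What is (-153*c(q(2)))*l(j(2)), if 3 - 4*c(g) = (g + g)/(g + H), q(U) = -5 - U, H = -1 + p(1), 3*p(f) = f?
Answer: -28917/92 ≈ -314.32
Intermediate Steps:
p(f) = f/3
j(v) = v²/5 (j(v) = (v*v)/5 = v²/5)
H = -⅔ (H = -1 + (⅓)*1 = -1 + ⅓ = -⅔ ≈ -0.66667)
c(g) = ¾ - g/(2*(-⅔ + g)) (c(g) = ¾ - (g + g)/(4*(g - ⅔)) = ¾ - 2*g/(4*(-⅔ + g)) = ¾ - g/(2*(-⅔ + g)))
(-153*c(q(2)))*l(j(2)) = -459*(-2 + (-5 - 1*2))/(4*(-2 + 3*(-5 - 1*2)))*7 = -459*(-2 + (-5 - 2))/(4*(-2 + 3*(-5 - 2)))*7 = -459*(-2 - 7)/(4*(-2 + 3*(-7)))*7 = -459*(-9)/(4*(-2 - 21))*7 = -459*(-9)/(4*(-23))*7 = -459*(-1)*(-9)/(4*23)*7 = -153*27/92*7 = -4131/92*7 = -28917/92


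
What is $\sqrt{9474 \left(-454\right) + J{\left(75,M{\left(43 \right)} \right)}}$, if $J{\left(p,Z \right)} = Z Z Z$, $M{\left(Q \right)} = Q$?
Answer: $i \sqrt{4221689} \approx 2054.7 i$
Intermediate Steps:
$J{\left(p,Z \right)} = Z^{3}$ ($J{\left(p,Z \right)} = Z^{2} Z = Z^{3}$)
$\sqrt{9474 \left(-454\right) + J{\left(75,M{\left(43 \right)} \right)}} = \sqrt{9474 \left(-454\right) + 43^{3}} = \sqrt{-4301196 + 79507} = \sqrt{-4221689} = i \sqrt{4221689}$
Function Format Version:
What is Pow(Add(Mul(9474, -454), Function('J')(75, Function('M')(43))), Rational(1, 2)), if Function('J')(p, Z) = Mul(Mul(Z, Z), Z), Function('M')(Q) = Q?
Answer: Mul(I, Pow(4221689, Rational(1, 2))) ≈ Mul(2054.7, I)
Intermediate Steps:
Function('J')(p, Z) = Pow(Z, 3) (Function('J')(p, Z) = Mul(Pow(Z, 2), Z) = Pow(Z, 3))
Pow(Add(Mul(9474, -454), Function('J')(75, Function('M')(43))), Rational(1, 2)) = Pow(Add(Mul(9474, -454), Pow(43, 3)), Rational(1, 2)) = Pow(Add(-4301196, 79507), Rational(1, 2)) = Pow(-4221689, Rational(1, 2)) = Mul(I, Pow(4221689, Rational(1, 2)))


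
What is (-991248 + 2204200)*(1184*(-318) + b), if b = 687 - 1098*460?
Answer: -1068495481560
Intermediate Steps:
b = -504393 (b = 687 - 505080 = -504393)
(-991248 + 2204200)*(1184*(-318) + b) = (-991248 + 2204200)*(1184*(-318) - 504393) = 1212952*(-376512 - 504393) = 1212952*(-880905) = -1068495481560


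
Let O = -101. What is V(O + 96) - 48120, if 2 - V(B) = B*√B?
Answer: -48118 + 5*I*√5 ≈ -48118.0 + 11.18*I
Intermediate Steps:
V(B) = 2 - B^(3/2) (V(B) = 2 - B*√B = 2 - B^(3/2))
V(O + 96) - 48120 = (2 - (-101 + 96)^(3/2)) - 48120 = (2 - (-5)^(3/2)) - 48120 = (2 - (-5)*I*√5) - 48120 = (2 + 5*I*√5) - 48120 = -48118 + 5*I*√5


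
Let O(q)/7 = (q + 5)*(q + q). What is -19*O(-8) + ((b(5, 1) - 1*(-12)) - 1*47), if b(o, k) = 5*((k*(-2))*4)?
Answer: -6459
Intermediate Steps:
O(q) = 14*q*(5 + q) (O(q) = 7*((q + 5)*(q + q)) = 7*((5 + q)*(2*q)) = 7*(2*q*(5 + q)) = 14*q*(5 + q))
b(o, k) = -40*k (b(o, k) = 5*(-2*k*4) = 5*(-8*k) = -40*k)
-19*O(-8) + ((b(5, 1) - 1*(-12)) - 1*47) = -266*(-8)*(5 - 8) + ((-40*1 - 1*(-12)) - 1*47) = -266*(-8)*(-3) + ((-40 + 12) - 47) = -19*336 + (-28 - 47) = -6384 - 75 = -6459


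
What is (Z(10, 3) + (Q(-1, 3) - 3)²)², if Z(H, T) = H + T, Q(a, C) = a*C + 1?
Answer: 1444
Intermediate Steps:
Q(a, C) = 1 + C*a (Q(a, C) = C*a + 1 = 1 + C*a)
(Z(10, 3) + (Q(-1, 3) - 3)²)² = ((10 + 3) + ((1 + 3*(-1)) - 3)²)² = (13 + ((1 - 3) - 3)²)² = (13 + (-2 - 3)²)² = (13 + (-5)²)² = (13 + 25)² = 38² = 1444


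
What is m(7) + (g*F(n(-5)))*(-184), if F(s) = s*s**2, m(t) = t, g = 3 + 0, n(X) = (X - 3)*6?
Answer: 61046791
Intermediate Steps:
n(X) = -18 + 6*X (n(X) = (-3 + X)*6 = -18 + 6*X)
g = 3
F(s) = s**3
m(7) + (g*F(n(-5)))*(-184) = 7 + (3*(-18 + 6*(-5))**3)*(-184) = 7 + (3*(-18 - 30)**3)*(-184) = 7 + (3*(-48)**3)*(-184) = 7 + (3*(-110592))*(-184) = 7 - 331776*(-184) = 7 + 61046784 = 61046791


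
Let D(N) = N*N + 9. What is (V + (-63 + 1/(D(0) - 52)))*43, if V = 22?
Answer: -1764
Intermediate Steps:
D(N) = 9 + N² (D(N) = N² + 9 = 9 + N²)
(V + (-63 + 1/(D(0) - 52)))*43 = (22 + (-63 + 1/((9 + 0²) - 52)))*43 = (22 + (-63 + 1/((9 + 0) - 52)))*43 = (22 + (-63 + 1/(9 - 52)))*43 = (22 + (-63 + 1/(-43)))*43 = (22 + (-63 - 1/43))*43 = (22 - 2710/43)*43 = -1764/43*43 = -1764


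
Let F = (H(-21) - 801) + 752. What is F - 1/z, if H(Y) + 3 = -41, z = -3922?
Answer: -364745/3922 ≈ -93.000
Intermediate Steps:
H(Y) = -44 (H(Y) = -3 - 41 = -44)
F = -93 (F = (-44 - 801) + 752 = -845 + 752 = -93)
F - 1/z = -93 - 1/(-3922) = -93 - 1*(-1/3922) = -93 + 1/3922 = -364745/3922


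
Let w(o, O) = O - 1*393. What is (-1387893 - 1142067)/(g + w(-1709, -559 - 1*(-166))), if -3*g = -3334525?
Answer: -7589880/3332167 ≈ -2.2778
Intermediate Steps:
g = 3334525/3 (g = -⅓*(-3334525) = 3334525/3 ≈ 1.1115e+6)
w(o, O) = -393 + O (w(o, O) = O - 393 = -393 + O)
(-1387893 - 1142067)/(g + w(-1709, -559 - 1*(-166))) = (-1387893 - 1142067)/(3334525/3 + (-393 + (-559 - 1*(-166)))) = -2529960/(3334525/3 + (-393 + (-559 + 166))) = -2529960/(3334525/3 + (-393 - 393)) = -2529960/(3334525/3 - 786) = -2529960/3332167/3 = -2529960*3/3332167 = -7589880/3332167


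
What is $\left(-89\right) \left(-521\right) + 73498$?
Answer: $119867$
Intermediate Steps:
$\left(-89\right) \left(-521\right) + 73498 = 46369 + 73498 = 119867$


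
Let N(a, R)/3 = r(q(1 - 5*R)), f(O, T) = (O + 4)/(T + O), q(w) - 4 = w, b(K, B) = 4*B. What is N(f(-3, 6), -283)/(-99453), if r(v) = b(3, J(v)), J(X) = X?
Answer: -5680/33151 ≈ -0.17134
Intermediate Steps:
q(w) = 4 + w
r(v) = 4*v
f(O, T) = (4 + O)/(O + T)
N(a, R) = 60 - 60*R (N(a, R) = 3*(4*(4 + (1 - 5*R))) = 3*(4*(5 - 5*R)) = 3*(20 - 20*R) = 60 - 60*R)
N(f(-3, 6), -283)/(-99453) = (60 - 60*(-283))/(-99453) = (60 + 16980)*(-1/99453) = 17040*(-1/99453) = -5680/33151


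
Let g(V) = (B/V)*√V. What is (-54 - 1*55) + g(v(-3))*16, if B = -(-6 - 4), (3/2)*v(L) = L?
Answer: -109 - 80*I*√2 ≈ -109.0 - 113.14*I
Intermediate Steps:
v(L) = 2*L/3
B = 10 (B = -1*(-10) = 10)
g(V) = 10/√V (g(V) = (10/V)*√V = 10/√V)
(-54 - 1*55) + g(v(-3))*16 = (-54 - 1*55) + (10/√((⅔)*(-3)))*16 = (-54 - 55) + (10/√(-2))*16 = -109 + (10*(-I*√2/2))*16 = -109 - 5*I*√2*16 = -109 - 80*I*√2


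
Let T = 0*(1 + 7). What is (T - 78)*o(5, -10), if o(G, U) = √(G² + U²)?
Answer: -390*√5 ≈ -872.07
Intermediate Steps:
T = 0 (T = 0*8 = 0)
(T - 78)*o(5, -10) = (0 - 78)*√(5² + (-10)²) = -78*√(25 + 100) = -390*√5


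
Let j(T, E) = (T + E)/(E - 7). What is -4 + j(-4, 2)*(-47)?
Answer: -114/5 ≈ -22.800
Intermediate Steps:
j(T, E) = (E + T)/(-7 + E)
-4 + j(-4, 2)*(-47) = -4 + ((2 - 4)/(-7 + 2))*(-47) = -4 + (-2/(-5))*(-47) = -4 - 1/5*(-2)*(-47) = -4 + (2/5)*(-47) = -4 - 94/5 = -114/5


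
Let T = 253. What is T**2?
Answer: 64009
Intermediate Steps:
T**2 = 253**2 = 64009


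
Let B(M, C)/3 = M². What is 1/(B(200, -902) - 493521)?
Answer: -1/373521 ≈ -2.6772e-6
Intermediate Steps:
B(M, C) = 3*M²
1/(B(200, -902) - 493521) = 1/(3*200² - 493521) = 1/(3*40000 - 493521) = 1/(120000 - 493521) = 1/(-373521) = -1/373521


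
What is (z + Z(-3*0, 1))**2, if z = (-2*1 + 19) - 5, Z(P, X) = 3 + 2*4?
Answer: 529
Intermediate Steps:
Z(P, X) = 11 (Z(P, X) = 3 + 8 = 11)
z = 12 (z = (-2 + 19) - 5 = 17 - 5 = 12)
(z + Z(-3*0, 1))**2 = (12 + 11)**2 = 23**2 = 529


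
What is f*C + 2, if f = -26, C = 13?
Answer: -336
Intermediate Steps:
f*C + 2 = -26*13 + 2 = -338 + 2 = -336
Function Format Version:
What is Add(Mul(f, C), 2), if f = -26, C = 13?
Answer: -336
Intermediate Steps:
Add(Mul(f, C), 2) = Add(Mul(-26, 13), 2) = Add(-338, 2) = -336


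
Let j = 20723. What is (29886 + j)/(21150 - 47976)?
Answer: -2977/1578 ≈ -1.8866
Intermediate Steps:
(29886 + j)/(21150 - 47976) = (29886 + 20723)/(21150 - 47976) = 50609/(-26826) = 50609*(-1/26826) = -2977/1578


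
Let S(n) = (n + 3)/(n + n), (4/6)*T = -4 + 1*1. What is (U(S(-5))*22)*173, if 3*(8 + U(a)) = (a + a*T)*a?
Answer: -2296921/75 ≈ -30626.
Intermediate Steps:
T = -9/2 (T = 3*(-4 + 1*1)/2 = 3*(-4 + 1)/2 = (3/2)*(-3) = -9/2 ≈ -4.5000)
S(n) = (3 + n)/(2*n) (S(n) = (3 + n)/((2*n)) = (3 + n)*(1/(2*n)) = (3 + n)/(2*n))
U(a) = -8 - 7*a²/6 (U(a) = -8 + ((a + a*(-9/2))*a)/3 = -8 + ((a - 9*a/2)*a)/3 = -8 + ((-7*a/2)*a)/3 = -8 + (-7*a²/2)/3 = -8 - 7*a²/6)
(U(S(-5))*22)*173 = ((-8 - 7*(3 - 5)²/100/6)*22)*173 = ((-8 - 7*((½)*(-⅕)*(-2))²/6)*22)*173 = ((-8 - 7*(⅕)²/6)*22)*173 = ((-8 - 7/6*1/25)*22)*173 = ((-8 - 7/150)*22)*173 = -1207/150*22*173 = -13277/75*173 = -2296921/75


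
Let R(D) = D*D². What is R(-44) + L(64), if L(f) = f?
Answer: -85120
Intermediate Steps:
R(D) = D³
R(-44) + L(64) = (-44)³ + 64 = -85184 + 64 = -85120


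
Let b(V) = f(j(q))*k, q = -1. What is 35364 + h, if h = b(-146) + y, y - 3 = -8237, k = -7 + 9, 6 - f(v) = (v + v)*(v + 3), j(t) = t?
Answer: 27150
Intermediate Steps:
f(v) = 6 - 2*v*(3 + v) (f(v) = 6 - (v + v)*(v + 3) = 6 - 2*v*(3 + v))
k = 2
y = -8234 (y = 3 - 8237 = -8234)
b(V) = 20 (b(V) = (6 - 6*(-1) - 2*(-1)²)*2 = (6 + 6 - 2*1)*2 = (6 + 6 - 2)*2 = 10*2 = 20)
h = -8214 (h = 20 - 8234 = -8214)
35364 + h = 35364 - 8214 = 27150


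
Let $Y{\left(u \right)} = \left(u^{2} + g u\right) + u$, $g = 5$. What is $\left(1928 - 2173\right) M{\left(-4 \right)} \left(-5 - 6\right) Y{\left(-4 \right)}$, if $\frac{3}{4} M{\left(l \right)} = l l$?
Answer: $- \frac{1379840}{3} \approx -4.5995 \cdot 10^{5}$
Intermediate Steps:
$M{\left(l \right)} = \frac{4 l^{2}}{3}$ ($M{\left(l \right)} = \frac{4 l l}{3} = \frac{4 l^{2}}{3}$)
$Y{\left(u \right)} = u^{2} + 6 u$ ($Y{\left(u \right)} = \left(u^{2} + 5 u\right) + u = u^{2} + 6 u$)
$\left(1928 - 2173\right) M{\left(-4 \right)} \left(-5 - 6\right) Y{\left(-4 \right)} = \left(1928 - 2173\right) \frac{4 \left(-4\right)^{2}}{3} \left(-5 - 6\right) \left(- 4 \left(6 - 4\right)\right) = - 245 \cdot \frac{4}{3} \cdot 16 \left(-5 - 6\right) \left(\left(-4\right) 2\right) = - 245 \cdot \frac{64}{3} \left(-11\right) \left(-8\right) = - 245 \left(\left(- \frac{704}{3}\right) \left(-8\right)\right) = \left(-245\right) \frac{5632}{3} = - \frac{1379840}{3}$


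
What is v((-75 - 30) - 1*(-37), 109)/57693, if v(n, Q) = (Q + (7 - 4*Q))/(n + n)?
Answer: 40/980781 ≈ 4.0784e-5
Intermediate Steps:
v(n, Q) = (7 - 3*Q)/(2*n) (v(n, Q) = (7 - 3*Q)/((2*n)) = (7 - 3*Q)*(1/(2*n)) = (7 - 3*Q)/(2*n))
v((-75 - 30) - 1*(-37), 109)/57693 = ((7 - 3*109)/(2*((-75 - 30) - 1*(-37))))/57693 = ((7 - 327)/(2*(-105 + 37)))*(1/57693) = ((½)*(-320)/(-68))*(1/57693) = ((½)*(-1/68)*(-320))*(1/57693) = (40/17)*(1/57693) = 40/980781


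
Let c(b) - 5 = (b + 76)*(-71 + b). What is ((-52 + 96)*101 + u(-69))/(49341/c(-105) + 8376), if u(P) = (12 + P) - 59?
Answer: 7370584/14280775 ≈ 0.51612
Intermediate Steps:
u(P) = -47 + P
c(b) = 5 + (-71 + b)*(76 + b) (c(b) = 5 + (b + 76)*(-71 + b) = 5 + (76 + b)*(-71 + b) = 5 + (-71 + b)*(76 + b))
((-52 + 96)*101 + u(-69))/(49341/c(-105) + 8376) = ((-52 + 96)*101 + (-47 - 69))/(49341/(-5391 + (-105)**2 + 5*(-105)) + 8376) = (44*101 - 116)/(49341/(-5391 + 11025 - 525) + 8376) = (4444 - 116)/(49341/5109 + 8376) = 4328/(49341*(1/5109) + 8376) = 4328/(16447/1703 + 8376) = 4328/(14280775/1703) = 4328*(1703/14280775) = 7370584/14280775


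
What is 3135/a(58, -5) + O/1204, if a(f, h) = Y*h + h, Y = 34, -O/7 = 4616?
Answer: -67351/1505 ≈ -44.751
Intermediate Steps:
O = -32312 (O = -7*4616 = -32312)
a(f, h) = 35*h (a(f, h) = 34*h + h = 35*h)
3135/a(58, -5) + O/1204 = 3135/((35*(-5))) - 32312/1204 = 3135/(-175) - 32312*1/1204 = 3135*(-1/175) - 1154/43 = -627/35 - 1154/43 = -67351/1505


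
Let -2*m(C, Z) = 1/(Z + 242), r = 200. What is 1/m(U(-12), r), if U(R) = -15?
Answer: -884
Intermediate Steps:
m(C, Z) = -1/(2*(242 + Z)) (m(C, Z) = -1/(2*(Z + 242)) = -1/(2*(242 + Z)))
1/m(U(-12), r) = 1/(-1/(484 + 2*200)) = 1/(-1/(484 + 400)) = 1/(-1/884) = -884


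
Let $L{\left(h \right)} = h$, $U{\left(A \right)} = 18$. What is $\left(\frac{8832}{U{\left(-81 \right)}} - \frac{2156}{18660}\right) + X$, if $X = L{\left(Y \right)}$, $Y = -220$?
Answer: $\frac{420707}{1555} \approx 270.55$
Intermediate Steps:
$X = -220$
$\left(\frac{8832}{U{\left(-81 \right)}} - \frac{2156}{18660}\right) + X = \left(\frac{8832}{18} - \frac{2156}{18660}\right) - 220 = \left(8832 \cdot \frac{1}{18} - \frac{539}{4665}\right) - 220 = \left(\frac{1472}{3} - \frac{539}{4665}\right) - 220 = \frac{762807}{1555} - 220 = \frac{420707}{1555}$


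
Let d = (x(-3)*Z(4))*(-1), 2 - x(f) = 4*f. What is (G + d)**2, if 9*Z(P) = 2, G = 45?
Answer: 142129/81 ≈ 1754.7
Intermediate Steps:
Z(P) = 2/9 (Z(P) = (1/9)*2 = 2/9)
x(f) = 2 - 4*f
d = -28/9 (d = ((2 - 4*(-3))*(2/9))*(-1) = ((2 + 12)*(2/9))*(-1) = (14*(2/9))*(-1) = (28/9)*(-1) = -28/9 ≈ -3.1111)
(G + d)**2 = (45 - 28/9)**2 = (377/9)**2 = 142129/81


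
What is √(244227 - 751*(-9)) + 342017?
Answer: 342017 + √250986 ≈ 3.4252e+5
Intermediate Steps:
√(244227 - 751*(-9)) + 342017 = √(244227 + 6759) + 342017 = √250986 + 342017 = 342017 + √250986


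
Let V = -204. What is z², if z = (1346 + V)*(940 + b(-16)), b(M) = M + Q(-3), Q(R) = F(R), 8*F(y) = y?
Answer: 17800965136161/16 ≈ 1.1126e+12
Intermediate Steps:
F(y) = y/8
Q(R) = R/8
b(M) = -3/8 + M (b(M) = M + (⅛)*(-3) = M - 3/8 = -3/8 + M)
z = 4219119/4 (z = (1346 - 204)*(940 + (-3/8 - 16)) = 1142*(940 - 131/8) = 1142*(7389/8) = 4219119/4 ≈ 1.0548e+6)
z² = (4219119/4)² = 17800965136161/16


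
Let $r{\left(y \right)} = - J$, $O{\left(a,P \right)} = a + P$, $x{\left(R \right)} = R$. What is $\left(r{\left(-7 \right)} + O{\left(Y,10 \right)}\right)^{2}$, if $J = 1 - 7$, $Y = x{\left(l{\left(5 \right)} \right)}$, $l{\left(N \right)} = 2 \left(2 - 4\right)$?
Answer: $144$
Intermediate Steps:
$l{\left(N \right)} = -4$ ($l{\left(N \right)} = 2 \left(-2\right) = -4$)
$Y = -4$
$J = -6$ ($J = 1 - 7 = -6$)
$O{\left(a,P \right)} = P + a$
$r{\left(y \right)} = 6$ ($r{\left(y \right)} = \left(-1\right) \left(-6\right) = 6$)
$\left(r{\left(-7 \right)} + O{\left(Y,10 \right)}\right)^{2} = \left(6 + \left(10 - 4\right)\right)^{2} = \left(6 + 6\right)^{2} = 12^{2} = 144$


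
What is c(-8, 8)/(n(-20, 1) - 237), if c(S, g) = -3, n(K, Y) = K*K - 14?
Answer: -3/149 ≈ -0.020134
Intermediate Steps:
n(K, Y) = -14 + K² (n(K, Y) = K² - 14 = -14 + K²)
c(-8, 8)/(n(-20, 1) - 237) = -3/((-14 + (-20)²) - 237) = -3/((-14 + 400) - 237) = -3/(386 - 237) = -3/149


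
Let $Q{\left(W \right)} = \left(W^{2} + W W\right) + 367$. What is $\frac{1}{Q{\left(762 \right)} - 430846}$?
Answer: $\frac{1}{730809} \approx 1.3683 \cdot 10^{-6}$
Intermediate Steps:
$Q{\left(W \right)} = 367 + 2 W^{2}$ ($Q{\left(W \right)} = \left(W^{2} + W^{2}\right) + 367 = 2 W^{2} + 367 = 367 + 2 W^{2}$)
$\frac{1}{Q{\left(762 \right)} - 430846} = \frac{1}{\left(367 + 2 \cdot 762^{2}\right) - 430846} = \frac{1}{\left(367 + 2 \cdot 580644\right) - 430846} = \frac{1}{\left(367 + 1161288\right) - 430846} = \frac{1}{1161655 - 430846} = \frac{1}{730809}$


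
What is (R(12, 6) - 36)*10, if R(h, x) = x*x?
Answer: 0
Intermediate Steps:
R(h, x) = x**2
(R(12, 6) - 36)*10 = (6**2 - 36)*10 = (36 - 36)*10 = 0*10 = 0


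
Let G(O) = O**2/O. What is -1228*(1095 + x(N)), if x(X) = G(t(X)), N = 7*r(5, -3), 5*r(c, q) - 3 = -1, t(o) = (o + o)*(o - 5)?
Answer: -33238276/25 ≈ -1.3295e+6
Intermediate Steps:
t(o) = 2*o*(-5 + o) (t(o) = (2*o)*(-5 + o) = 2*o*(-5 + o))
r(c, q) = 2/5 (r(c, q) = 3/5 + (1/5)*(-1) = 3/5 - 1/5 = 2/5)
G(O) = O
N = 14/5 (N = 7*(2/5) = 14/5 ≈ 2.8000)
x(X) = 2*X*(-5 + X)
-1228*(1095 + x(N)) = -1228*(1095 + 2*(14/5)*(-5 + 14/5)) = -1228*(1095 + 2*(14/5)*(-11/5)) = -1228*(1095 - 308/25) = -1228*27067/25 = -33238276/25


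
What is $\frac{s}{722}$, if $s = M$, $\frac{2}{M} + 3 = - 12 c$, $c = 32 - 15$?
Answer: $- \frac{1}{74727} \approx -1.3382 \cdot 10^{-5}$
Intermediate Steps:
$c = 17$ ($c = 32 - 15 = 17$)
$M = - \frac{2}{207}$ ($M = \frac{2}{-3 - 204} = \frac{2}{-207} = 2 \left(- \frac{1}{207}\right) = - \frac{2}{207} \approx -0.0096618$)
$s = - \frac{2}{207} \approx -0.0096618$
$\frac{s}{722} = - \frac{2}{207 \cdot 722} = \left(- \frac{2}{207}\right) \frac{1}{722} = - \frac{1}{74727}$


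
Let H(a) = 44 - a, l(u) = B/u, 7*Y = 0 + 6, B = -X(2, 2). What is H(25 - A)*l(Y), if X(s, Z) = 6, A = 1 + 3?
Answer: -161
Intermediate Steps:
A = 4
B = -6 (B = -1*6 = -6)
Y = 6/7 (Y = (0 + 6)/7 = (1/7)*6 = 6/7 ≈ 0.85714)
l(u) = -6/u
H(25 - A)*l(Y) = (44 - (25 - 1*4))*(-6/6/7) = (44 - (25 - 4))*(-6*7/6) = (44 - 1*21)*(-7) = (44 - 21)*(-7) = 23*(-7) = -161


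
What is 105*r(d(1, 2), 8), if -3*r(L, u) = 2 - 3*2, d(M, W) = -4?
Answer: 140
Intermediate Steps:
r(L, u) = 4/3 (r(L, u) = -(2 - 3*2)/3 = -(2 - 6)/3 = -⅓*(-4) = 4/3)
105*r(d(1, 2), 8) = 105*(4/3) = 140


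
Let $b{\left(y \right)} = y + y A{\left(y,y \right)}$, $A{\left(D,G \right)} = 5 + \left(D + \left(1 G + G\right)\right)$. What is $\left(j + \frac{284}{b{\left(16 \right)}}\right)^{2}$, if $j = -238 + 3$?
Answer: $\frac{2569374721}{46656} \approx 55071.0$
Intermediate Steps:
$j = -235$
$A{\left(D,G \right)} = 5 + D + 2 G$ ($A{\left(D,G \right)} = 5 + \left(D + \left(G + G\right)\right) = 5 + \left(D + 2 G\right) = 5 + D + 2 G$)
$b{\left(y \right)} = y + y \left(5 + 3 y\right)$ ($b{\left(y \right)} = y + y \left(5 + y + 2 y\right) = y + y \left(5 + 3 y\right)$)
$\left(j + \frac{284}{b{\left(16 \right)}}\right)^{2} = \left(-235 + \frac{284}{3 \cdot 16 \left(2 + 16\right)}\right)^{2} = \left(-235 + \frac{284}{3 \cdot 16 \cdot 18}\right)^{2} = \left(-235 + \frac{284}{864}\right)^{2} = \left(-235 + 284 \cdot \frac{1}{864}\right)^{2} = \left(-235 + \frac{71}{216}\right)^{2} = \left(- \frac{50689}{216}\right)^{2} = \frac{2569374721}{46656}$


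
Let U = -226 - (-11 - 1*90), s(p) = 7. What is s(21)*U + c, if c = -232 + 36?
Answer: -1071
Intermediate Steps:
c = -196
U = -125 (U = -226 - (-11 - 90) = -226 - 1*(-101) = -226 + 101 = -125)
s(21)*U + c = 7*(-125) - 196 = -875 - 196 = -1071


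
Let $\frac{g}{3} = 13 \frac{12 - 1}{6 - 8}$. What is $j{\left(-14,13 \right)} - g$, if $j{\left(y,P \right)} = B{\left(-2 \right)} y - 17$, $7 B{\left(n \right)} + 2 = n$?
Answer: $\frac{411}{2} \approx 205.5$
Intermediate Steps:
$B{\left(n \right)} = - \frac{2}{7} + \frac{n}{7}$
$j{\left(y,P \right)} = -17 - \frac{4 y}{7}$ ($j{\left(y,P \right)} = \left(- \frac{2}{7} + \frac{1}{7} \left(-2\right)\right) y - 17 = \left(- \frac{2}{7} - \frac{2}{7}\right) y - 17 = - \frac{4 y}{7} - 17 = -17 - \frac{4 y}{7}$)
$g = - \frac{429}{2}$ ($g = 3 \cdot 13 \frac{12 - 1}{6 - 8} = 3 \cdot 13 \frac{11}{-2} = 3 \cdot 13 \cdot 11 \left(- \frac{1}{2}\right) = 3 \cdot 13 \left(- \frac{11}{2}\right) = 3 \left(- \frac{143}{2}\right) = - \frac{429}{2} \approx -214.5$)
$j{\left(-14,13 \right)} - g = \left(-17 - -8\right) - - \frac{429}{2} = \left(-17 + 8\right) + \frac{429}{2} = -9 + \frac{429}{2} = \frac{411}{2}$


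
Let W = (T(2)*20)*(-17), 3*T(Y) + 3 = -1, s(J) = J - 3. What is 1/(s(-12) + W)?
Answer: 3/1315 ≈ 0.0022814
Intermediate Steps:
s(J) = -3 + J
T(Y) = -4/3 (T(Y) = -1 + (⅓)*(-1) = -1 - ⅓ = -4/3)
W = 1360/3 (W = -4/3*20*(-17) = -80/3*(-17) = 1360/3 ≈ 453.33)
1/(s(-12) + W) = 1/((-3 - 12) + 1360/3) = 1/(-15 + 1360/3) = 1/(1315/3) = 3/1315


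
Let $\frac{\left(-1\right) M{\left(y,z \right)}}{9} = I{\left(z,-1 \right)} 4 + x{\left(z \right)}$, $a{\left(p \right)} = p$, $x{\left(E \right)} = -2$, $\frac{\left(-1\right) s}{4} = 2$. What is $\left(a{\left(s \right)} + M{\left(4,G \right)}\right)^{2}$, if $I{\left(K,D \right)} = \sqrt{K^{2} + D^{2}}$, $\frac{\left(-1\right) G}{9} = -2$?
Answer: $421300 - 3600 \sqrt{13} \approx 4.0832 \cdot 10^{5}$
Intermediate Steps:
$s = -8$ ($s = \left(-4\right) 2 = -8$)
$G = 18$ ($G = \left(-9\right) \left(-2\right) = 18$)
$I{\left(K,D \right)} = \sqrt{D^{2} + K^{2}}$
$M{\left(y,z \right)} = 18 - 36 \sqrt{1 + z^{2}}$ ($M{\left(y,z \right)} = - 9 \left(\sqrt{\left(-1\right)^{2} + z^{2}} \cdot 4 - 2\right) = - 9 \left(\sqrt{1 + z^{2}} \cdot 4 - 2\right) = - 9 \left(4 \sqrt{1 + z^{2}} - 2\right) = - 9 \left(-2 + 4 \sqrt{1 + z^{2}}\right) = 18 - 36 \sqrt{1 + z^{2}}$)
$\left(a{\left(s \right)} + M{\left(4,G \right)}\right)^{2} = \left(-8 + \left(18 - 36 \sqrt{1 + 18^{2}}\right)\right)^{2} = \left(-8 + \left(18 - 36 \sqrt{1 + 324}\right)\right)^{2} = \left(-8 + \left(18 - 36 \sqrt{325}\right)\right)^{2} = \left(-8 + \left(18 - 36 \cdot 5 \sqrt{13}\right)\right)^{2} = \left(-8 + \left(18 - 180 \sqrt{13}\right)\right)^{2} = \left(10 - 180 \sqrt{13}\right)^{2}$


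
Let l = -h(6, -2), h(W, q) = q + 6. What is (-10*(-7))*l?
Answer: -280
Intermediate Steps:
h(W, q) = 6 + q
l = -4 (l = -(6 - 2) = -1*4 = -4)
(-10*(-7))*l = -10*(-7)*(-4) = 70*(-4) = -280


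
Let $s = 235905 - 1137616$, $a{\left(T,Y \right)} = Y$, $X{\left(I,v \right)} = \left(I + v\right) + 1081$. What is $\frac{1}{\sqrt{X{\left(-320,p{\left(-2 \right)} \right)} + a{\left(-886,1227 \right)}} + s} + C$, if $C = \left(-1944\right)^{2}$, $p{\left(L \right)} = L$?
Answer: $\frac{3072750199046536049}{813082725535} - \frac{\sqrt{1986}}{813082725535} \approx 3.7791 \cdot 10^{6}$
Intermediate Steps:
$X{\left(I,v \right)} = 1081 + I + v$
$s = -901711$
$C = 3779136$
$\frac{1}{\sqrt{X{\left(-320,p{\left(-2 \right)} \right)} + a{\left(-886,1227 \right)}} + s} + C = \frac{1}{\sqrt{\left(1081 - 320 - 2\right) + 1227} - 901711} + 3779136 = \frac{1}{\sqrt{759 + 1227} - 901711} + 3779136 = \frac{1}{\sqrt{1986} - 901711} + 3779136 = \frac{1}{-901711 + \sqrt{1986}} + 3779136 = 3779136 + \frac{1}{-901711 + \sqrt{1986}}$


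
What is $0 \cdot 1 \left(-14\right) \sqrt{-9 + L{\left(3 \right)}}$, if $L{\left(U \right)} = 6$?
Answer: $0$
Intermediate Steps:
$0 \cdot 1 \left(-14\right) \sqrt{-9 + L{\left(3 \right)}} = 0 \cdot 1 \left(-14\right) \sqrt{-9 + 6} = 0 \left(-14\right) \sqrt{-3} = 0 i \sqrt{3} = 0$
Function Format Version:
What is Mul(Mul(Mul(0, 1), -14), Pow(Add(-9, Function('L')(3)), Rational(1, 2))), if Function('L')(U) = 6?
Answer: 0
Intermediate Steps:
Mul(Mul(Mul(0, 1), -14), Pow(Add(-9, Function('L')(3)), Rational(1, 2))) = Mul(Mul(Mul(0, 1), -14), Pow(Add(-9, 6), Rational(1, 2))) = Mul(Mul(0, -14), Pow(-3, Rational(1, 2))) = Mul(0, Mul(I, Pow(3, Rational(1, 2)))) = 0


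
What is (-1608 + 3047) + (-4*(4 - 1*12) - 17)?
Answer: 1454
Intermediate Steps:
(-1608 + 3047) + (-4*(4 - 1*12) - 17) = 1439 + (-4*(4 - 12) - 17) = 1439 + (-4*(-8) - 17) = 1439 + (32 - 17) = 1439 + 15 = 1454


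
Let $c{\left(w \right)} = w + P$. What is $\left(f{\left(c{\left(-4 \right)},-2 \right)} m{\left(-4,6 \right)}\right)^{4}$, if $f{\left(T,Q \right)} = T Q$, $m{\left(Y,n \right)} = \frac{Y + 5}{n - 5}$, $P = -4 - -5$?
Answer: $1296$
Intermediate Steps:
$P = 1$ ($P = -4 + 5 = 1$)
$m{\left(Y,n \right)} = \frac{5 + Y}{-5 + n}$
$c{\left(w \right)} = 1 + w$ ($c{\left(w \right)} = w + 1 = 1 + w$)
$f{\left(T,Q \right)} = Q T$
$\left(f{\left(c{\left(-4 \right)},-2 \right)} m{\left(-4,6 \right)}\right)^{4} = \left(- 2 \left(1 - 4\right) \frac{5 - 4}{-5 + 6}\right)^{4} = \left(\left(-2\right) \left(-3\right) 1^{-1} \cdot 1\right)^{4} = \left(6 \cdot 1 \cdot 1\right)^{4} = \left(6 \cdot 1\right)^{4} = 6^{4} = 1296$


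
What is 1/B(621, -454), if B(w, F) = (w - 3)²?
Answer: 1/381924 ≈ 2.6183e-6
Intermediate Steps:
B(w, F) = (-3 + w)²
1/B(621, -454) = 1/((-3 + 621)²) = 1/(618²) = 1/381924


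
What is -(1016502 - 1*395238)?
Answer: -621264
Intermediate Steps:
-(1016502 - 1*395238) = -(1016502 - 395238) = -1*621264 = -621264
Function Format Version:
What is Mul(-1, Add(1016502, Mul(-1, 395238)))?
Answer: -621264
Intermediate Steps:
Mul(-1, Add(1016502, Mul(-1, 395238))) = Mul(-1, Add(1016502, -395238)) = Mul(-1, 621264) = -621264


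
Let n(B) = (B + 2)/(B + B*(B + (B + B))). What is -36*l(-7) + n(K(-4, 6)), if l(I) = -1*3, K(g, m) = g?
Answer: 2375/22 ≈ 107.95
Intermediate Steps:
l(I) = -3
n(B) = (2 + B)/(B + 3*B²) (n(B) = (2 + B)/(B + B*(B + 2*B)) = (2 + B)/(B + B*(3*B)) = (2 + B)/(B + 3*B²))
-36*l(-7) + n(K(-4, 6)) = -36*(-3) + (2 - 4)/((-4)*(1 + 3*(-4))) = 108 - ¼*(-2)/(1 - 12) = 108 - ¼*(-2)/(-11) = 108 - ¼*(-1/11)*(-2) = 108 - 1/22 = 2375/22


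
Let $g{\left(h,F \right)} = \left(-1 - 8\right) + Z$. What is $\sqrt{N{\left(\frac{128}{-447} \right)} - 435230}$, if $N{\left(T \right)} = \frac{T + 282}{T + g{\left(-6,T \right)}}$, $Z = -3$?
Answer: $\frac{i \sqrt{3282031675078}}{2746} \approx 659.74 i$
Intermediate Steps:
$g{\left(h,F \right)} = -12$ ($g{\left(h,F \right)} = \left(-1 - 8\right) - 3 = -9 - 3 = -12$)
$N{\left(T \right)} = \frac{282 + T}{-12 + T}$ ($N{\left(T \right)} = \frac{T + 282}{T - 12} = \frac{282 + T}{-12 + T}$)
$\sqrt{N{\left(\frac{128}{-447} \right)} - 435230} = \sqrt{\frac{282 + \frac{128}{-447}}{-12 + \frac{128}{-447}} - 435230} = \sqrt{\frac{282 + 128 \left(- \frac{1}{447}\right)}{-12 + 128 \left(- \frac{1}{447}\right)} - 435230} = \sqrt{\frac{282 - \frac{128}{447}}{-12 - \frac{128}{447}} - 435230} = \sqrt{\frac{1}{- \frac{5492}{447}} \cdot \frac{125926}{447} - 435230} = \sqrt{\left(- \frac{447}{5492}\right) \frac{125926}{447} - 435230} = \sqrt{- \frac{62963}{2746} - 435230} = \sqrt{- \frac{1195204543}{2746}} = \frac{i \sqrt{3282031675078}}{2746}$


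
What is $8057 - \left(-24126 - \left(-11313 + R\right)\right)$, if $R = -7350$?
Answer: $13520$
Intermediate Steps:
$8057 - \left(-24126 - \left(-11313 + R\right)\right) = 8057 - \left(-24126 - \left(-11313 - 7350\right)\right) = 8057 - \left(-24126 - -18663\right) = 8057 - \left(-24126 + 18663\right) = 8057 - -5463 = 8057 + 5463 = 13520$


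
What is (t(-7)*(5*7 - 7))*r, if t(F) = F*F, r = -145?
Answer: -198940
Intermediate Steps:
t(F) = F**2
(t(-7)*(5*7 - 7))*r = ((-7)**2*(5*7 - 7))*(-145) = (49*(35 - 7))*(-145) = (49*28)*(-145) = 1372*(-145) = -198940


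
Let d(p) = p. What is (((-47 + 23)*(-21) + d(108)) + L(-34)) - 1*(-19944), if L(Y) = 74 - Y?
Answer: 20664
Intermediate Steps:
(((-47 + 23)*(-21) + d(108)) + L(-34)) - 1*(-19944) = (((-47 + 23)*(-21) + 108) + (74 - 1*(-34))) - 1*(-19944) = ((-24*(-21) + 108) + (74 + 34)) + 19944 = ((504 + 108) + 108) + 19944 = (612 + 108) + 19944 = 720 + 19944 = 20664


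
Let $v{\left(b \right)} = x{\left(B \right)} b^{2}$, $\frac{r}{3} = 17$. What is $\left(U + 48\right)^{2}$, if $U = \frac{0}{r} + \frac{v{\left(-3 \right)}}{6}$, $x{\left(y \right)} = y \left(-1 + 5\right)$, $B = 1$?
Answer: $2916$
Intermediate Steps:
$r = 51$ ($r = 3 \cdot 17 = 51$)
$x{\left(y \right)} = 4 y$ ($x{\left(y \right)} = y 4 = 4 y$)
$v{\left(b \right)} = 4 b^{2}$ ($v{\left(b \right)} = 4 \cdot 1 b^{2} = 4 b^{2}$)
$U = 6$ ($U = \frac{0}{51} + \frac{4 \left(-3\right)^{2}}{6} = 0 \cdot \frac{1}{51} + 4 \cdot 9 \cdot \frac{1}{6} = 0 + 36 \cdot \frac{1}{6} = 0 + 6 = 6$)
$\left(U + 48\right)^{2} = \left(6 + 48\right)^{2} = 54^{2} = 2916$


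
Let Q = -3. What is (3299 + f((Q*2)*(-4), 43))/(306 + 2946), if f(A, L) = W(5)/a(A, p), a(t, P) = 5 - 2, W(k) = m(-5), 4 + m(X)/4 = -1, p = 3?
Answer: 9877/9756 ≈ 1.0124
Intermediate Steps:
m(X) = -20 (m(X) = -16 + 4*(-1) = -16 - 4 = -20)
W(k) = -20
a(t, P) = 3
f(A, L) = -20/3
(3299 + f((Q*2)*(-4), 43))/(306 + 2946) = (3299 - 20/3)/(306 + 2946) = (9877/3)/3252 = (9877/3)*(1/3252) = 9877/9756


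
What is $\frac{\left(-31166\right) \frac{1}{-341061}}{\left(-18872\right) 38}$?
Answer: $- \frac{15583}{122293560648} \approx -1.2742 \cdot 10^{-7}$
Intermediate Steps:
$\frac{\left(-31166\right) \frac{1}{-341061}}{\left(-18872\right) 38} = \frac{\left(-31166\right) \left(- \frac{1}{341061}\right)}{-717136} = \frac{31166}{341061} \left(- \frac{1}{717136}\right) = - \frac{15583}{122293560648}$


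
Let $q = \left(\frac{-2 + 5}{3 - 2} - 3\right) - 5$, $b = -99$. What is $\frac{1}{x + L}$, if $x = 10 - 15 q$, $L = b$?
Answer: $- \frac{1}{14} \approx -0.071429$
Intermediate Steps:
$L = -99$
$q = -5$ ($q = \left(\frac{3}{1} - 3\right) - 5 = \left(3 \cdot 1 - 3\right) - 5 = \left(3 - 3\right) - 5 = 0 - 5 = -5$)
$x = 85$ ($x = 10 - -75 = 10 + 75 = 85$)
$\frac{1}{x + L} = \frac{1}{85 - 99} = \frac{1}{-14} = - \frac{1}{14}$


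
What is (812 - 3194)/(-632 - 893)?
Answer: 2382/1525 ≈ 1.5620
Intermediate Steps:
(812 - 3194)/(-632 - 893) = -2382/(-1525) = -2382*(-1/1525) = 2382/1525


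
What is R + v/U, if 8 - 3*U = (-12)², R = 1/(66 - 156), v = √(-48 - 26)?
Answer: -1/90 - 3*I*√74/136 ≈ -0.011111 - 0.18976*I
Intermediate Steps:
v = I*√74 (v = √(-74) = I*√74 ≈ 8.6023*I)
R = -1/90 (R = 1/(-90) = -1/90 ≈ -0.011111)
U = -136/3 (U = 8/3 - ⅓*(-12)² = 8/3 - ⅓*144 = 8/3 - 48 = -136/3 ≈ -45.333)
R + v/U = -1/90 + (I*√74)/(-136/3) = -1/90 - 3*I*√74/136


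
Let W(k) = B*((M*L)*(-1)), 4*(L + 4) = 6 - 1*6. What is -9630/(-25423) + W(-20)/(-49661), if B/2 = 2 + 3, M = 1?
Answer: 477218510/1262531603 ≈ 0.37799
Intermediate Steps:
B = 10 (B = 2*(2 + 3) = 2*5 = 10)
L = -4 (L = -4 + (6 - 1*6)/4 = -4 + (6 - 6)/4 = -4 + (1/4)*0 = -4 + 0 = -4)
W(k) = 40 (W(k) = 10*((1*(-4))*(-1)) = 10*(-4*(-1)) = 10*4 = 40)
-9630/(-25423) + W(-20)/(-49661) = -9630/(-25423) + 40/(-49661) = -9630*(-1/25423) + 40*(-1/49661) = 9630/25423 - 40/49661 = 477218510/1262531603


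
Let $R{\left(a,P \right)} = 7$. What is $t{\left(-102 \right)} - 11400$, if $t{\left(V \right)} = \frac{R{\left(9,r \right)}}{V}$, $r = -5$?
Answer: $- \frac{1162807}{102} \approx -11400.0$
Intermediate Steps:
$t{\left(V \right)} = \frac{7}{V}$
$t{\left(-102 \right)} - 11400 = \frac{7}{-102} - 11400 = 7 \left(- \frac{1}{102}\right) - 11400 = - \frac{7}{102} - 11400 = - \frac{1162807}{102}$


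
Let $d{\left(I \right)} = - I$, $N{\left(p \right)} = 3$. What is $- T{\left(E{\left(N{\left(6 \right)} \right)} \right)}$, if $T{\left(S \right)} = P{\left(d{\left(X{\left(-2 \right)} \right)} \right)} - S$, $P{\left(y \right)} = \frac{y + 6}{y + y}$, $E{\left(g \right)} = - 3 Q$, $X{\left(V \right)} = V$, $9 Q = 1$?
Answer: $- \frac{7}{3} \approx -2.3333$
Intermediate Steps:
$Q = \frac{1}{9}$ ($Q = \frac{1}{9} \cdot 1 = \frac{1}{9} \approx 0.11111$)
$E{\left(g \right)} = - \frac{1}{3}$ ($E{\left(g \right)} = \left(-3\right) \frac{1}{9} = - \frac{1}{3}$)
$P{\left(y \right)} = \frac{6 + y}{2 y}$
$T{\left(S \right)} = 2 - S$ ($T{\left(S \right)} = \frac{6 - -2}{2 \left(\left(-1\right) \left(-2\right)\right)} - S = \frac{6 + 2}{2 \cdot 2} - S = \frac{1}{2} \cdot \frac{1}{2} \cdot 8 - S = 2 - S$)
$- T{\left(E{\left(N{\left(6 \right)} \right)} \right)} = - (2 - - \frac{1}{3}) = - (2 + \frac{1}{3}) = \left(-1\right) \frac{7}{3} = - \frac{7}{3}$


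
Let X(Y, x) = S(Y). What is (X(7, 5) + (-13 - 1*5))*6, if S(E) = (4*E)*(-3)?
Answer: -612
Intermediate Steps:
S(E) = -12*E
X(Y, x) = -12*Y
(X(7, 5) + (-13 - 1*5))*6 = (-12*7 + (-13 - 1*5))*6 = (-84 + (-13 - 5))*6 = (-84 - 18)*6 = -102*6 = -612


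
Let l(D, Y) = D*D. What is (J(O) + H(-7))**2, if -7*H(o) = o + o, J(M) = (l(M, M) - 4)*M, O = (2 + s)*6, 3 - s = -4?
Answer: 24727562500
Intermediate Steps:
s = 7 (s = 3 - 1*(-4) = 3 + 4 = 7)
l(D, Y) = D**2
O = 54 (O = (2 + 7)*6 = 9*6 = 54)
J(M) = M*(-4 + M**2) (J(M) = (M**2 - 4)*M = (-4 + M**2)*M = M*(-4 + M**2))
H(o) = -2*o/7 (H(o) = -(o + o)/7 = -2*o/7)
(J(O) + H(-7))**2 = (54*(-4 + 54**2) - 2/7*(-7))**2 = (54*(-4 + 2916) + 2)**2 = (54*2912 + 2)**2 = (157248 + 2)**2 = 157250**2 = 24727562500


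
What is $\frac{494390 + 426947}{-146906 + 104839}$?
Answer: $- \frac{921337}{42067} \approx -21.902$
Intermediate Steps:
$\frac{494390 + 426947}{-146906 + 104839} = \frac{921337}{-42067} = 921337 \left(- \frac{1}{42067}\right) = - \frac{921337}{42067}$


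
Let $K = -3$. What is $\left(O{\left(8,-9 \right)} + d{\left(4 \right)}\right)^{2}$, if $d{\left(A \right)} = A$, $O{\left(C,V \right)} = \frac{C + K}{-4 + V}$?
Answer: $\frac{2209}{169} \approx 13.071$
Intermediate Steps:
$O{\left(C,V \right)} = \frac{-3 + C}{-4 + V}$ ($O{\left(C,V \right)} = \frac{C - 3}{-4 + V} = \frac{-3 + C}{-4 + V}$)
$\left(O{\left(8,-9 \right)} + d{\left(4 \right)}\right)^{2} = \left(\frac{-3 + 8}{-4 - 9} + 4\right)^{2} = \left(\frac{1}{-13} \cdot 5 + 4\right)^{2} = \left(\left(- \frac{1}{13}\right) 5 + 4\right)^{2} = \left(- \frac{5}{13} + 4\right)^{2} = \left(\frac{47}{13}\right)^{2} = \frac{2209}{169}$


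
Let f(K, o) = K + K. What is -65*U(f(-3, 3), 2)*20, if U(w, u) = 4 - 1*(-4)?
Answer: -10400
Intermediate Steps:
f(K, o) = 2*K
U(w, u) = 8 (U(w, u) = 4 + 4 = 8)
-65*U(f(-3, 3), 2)*20 = -65*8*20 = -520*20 = -10400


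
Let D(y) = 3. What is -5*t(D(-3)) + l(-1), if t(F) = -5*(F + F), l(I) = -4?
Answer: 146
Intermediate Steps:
t(F) = -10*F
-5*t(D(-3)) + l(-1) = -(-50)*3 - 4 = -5*(-30) - 4 = 150 - 4 = 146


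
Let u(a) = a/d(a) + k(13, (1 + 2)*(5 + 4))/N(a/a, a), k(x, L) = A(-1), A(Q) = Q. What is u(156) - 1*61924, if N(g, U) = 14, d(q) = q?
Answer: -866923/14 ≈ -61923.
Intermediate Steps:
k(x, L) = -1
u(a) = 13/14 (u(a) = a/a - 1/14 = 1 - 1*1/14 = 1 - 1/14 = 13/14)
u(156) - 1*61924 = 13/14 - 1*61924 = 13/14 - 61924 = -866923/14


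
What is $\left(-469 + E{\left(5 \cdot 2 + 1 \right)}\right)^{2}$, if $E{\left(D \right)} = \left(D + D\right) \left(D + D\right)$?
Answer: $225$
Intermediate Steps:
$E{\left(D \right)} = 4 D^{2}$ ($E{\left(D \right)} = 2 D 2 D = 4 D^{2}$)
$\left(-469 + E{\left(5 \cdot 2 + 1 \right)}\right)^{2} = \left(-469 + 4 \left(5 \cdot 2 + 1\right)^{2}\right)^{2} = \left(-469 + 4 \left(10 + 1\right)^{2}\right)^{2} = \left(-469 + 4 \cdot 11^{2}\right)^{2} = \left(-469 + 4 \cdot 121\right)^{2} = \left(-469 + 484\right)^{2} = 15^{2} = 225$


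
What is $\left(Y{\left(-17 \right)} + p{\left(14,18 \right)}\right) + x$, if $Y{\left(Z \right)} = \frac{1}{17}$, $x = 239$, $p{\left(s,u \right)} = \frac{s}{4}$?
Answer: $\frac{8247}{34} \approx 242.56$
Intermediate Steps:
$p{\left(s,u \right)} = \frac{s}{4}$ ($p{\left(s,u \right)} = s \frac{1}{4} = \frac{s}{4}$)
$Y{\left(Z \right)} = \frac{1}{17}$
$\left(Y{\left(-17 \right)} + p{\left(14,18 \right)}\right) + x = \left(\frac{1}{17} + \frac{1}{4} \cdot 14\right) + 239 = \left(\frac{1}{17} + \frac{7}{2}\right) + 239 = \frac{121}{34} + 239 = \frac{8247}{34}$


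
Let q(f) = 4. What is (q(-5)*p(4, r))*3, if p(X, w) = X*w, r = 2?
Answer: 96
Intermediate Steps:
(q(-5)*p(4, r))*3 = (4*(4*2))*3 = (4*8)*3 = 32*3 = 96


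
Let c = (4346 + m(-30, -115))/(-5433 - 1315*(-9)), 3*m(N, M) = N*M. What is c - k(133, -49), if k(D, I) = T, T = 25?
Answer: -25759/1067 ≈ -24.142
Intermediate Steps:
k(D, I) = 25
m(N, M) = M*N/3 (m(N, M) = (N*M)/3 = (M*N)/3 = M*N/3)
c = 916/1067 (c = (4346 + (1/3)*(-115)*(-30))/(-5433 - 1315*(-9)) = (4346 + 1150)/(-5433 + 11835) = 5496/6402 = 5496*(1/6402) = 916/1067 ≈ 0.85848)
c - k(133, -49) = 916/1067 - 1*25 = 916/1067 - 25 = -25759/1067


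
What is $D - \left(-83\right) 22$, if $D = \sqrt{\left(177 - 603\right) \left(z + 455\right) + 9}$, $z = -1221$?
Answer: $1826 + 5 \sqrt{13053} \approx 2397.3$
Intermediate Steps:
$D = 5 \sqrt{13053}$ ($D = \sqrt{\left(177 - 603\right) \left(-1221 + 455\right) + 9} = \sqrt{\left(-426\right) \left(-766\right) + 9} = \sqrt{326316 + 9} = \sqrt{326325} = 5 \sqrt{13053} \approx 571.25$)
$D - \left(-83\right) 22 = 5 \sqrt{13053} - \left(-83\right) 22 = 5 \sqrt{13053} - -1826 = 5 \sqrt{13053} + 1826 = 1826 + 5 \sqrt{13053}$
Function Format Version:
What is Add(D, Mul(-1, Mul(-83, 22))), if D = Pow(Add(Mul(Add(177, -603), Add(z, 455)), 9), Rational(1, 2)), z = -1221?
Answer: Add(1826, Mul(5, Pow(13053, Rational(1, 2)))) ≈ 2397.3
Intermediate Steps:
D = Mul(5, Pow(13053, Rational(1, 2))) (D = Pow(Add(Mul(Add(177, -603), Add(-1221, 455)), 9), Rational(1, 2)) = Pow(Add(Mul(-426, -766), 9), Rational(1, 2)) = Pow(Add(326316, 9), Rational(1, 2)) = Pow(326325, Rational(1, 2)) = Mul(5, Pow(13053, Rational(1, 2))) ≈ 571.25)
Add(D, Mul(-1, Mul(-83, 22))) = Add(Mul(5, Pow(13053, Rational(1, 2))), Mul(-1, Mul(-83, 22))) = Add(Mul(5, Pow(13053, Rational(1, 2))), Mul(-1, -1826)) = Add(Mul(5, Pow(13053, Rational(1, 2))), 1826) = Add(1826, Mul(5, Pow(13053, Rational(1, 2))))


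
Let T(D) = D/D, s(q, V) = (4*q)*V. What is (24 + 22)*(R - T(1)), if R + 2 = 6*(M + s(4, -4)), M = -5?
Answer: -19182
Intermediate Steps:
s(q, V) = 4*V*q
T(D) = 1
R = -416 (R = -2 + 6*(-5 + 4*(-4)*4) = -2 + 6*(-5 - 64) = -2 + 6*(-69) = -2 - 414 = -416)
(24 + 22)*(R - T(1)) = (24 + 22)*(-416 - 1*1) = 46*(-416 - 1) = 46*(-417) = -19182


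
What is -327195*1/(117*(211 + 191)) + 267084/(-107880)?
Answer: -110786633/11745435 ≈ -9.4323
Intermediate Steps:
-327195*1/(117*(211 + 191)) + 267084/(-107880) = -327195/(117*402) + 267084*(-1/107880) = -327195/47034 - 22257/8990 = -327195*1/47034 - 22257/8990 = -36355/5226 - 22257/8990 = -110786633/11745435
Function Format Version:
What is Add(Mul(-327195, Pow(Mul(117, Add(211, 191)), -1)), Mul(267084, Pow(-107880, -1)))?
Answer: Rational(-110786633, 11745435) ≈ -9.4323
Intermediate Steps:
Add(Mul(-327195, Pow(Mul(117, Add(211, 191)), -1)), Mul(267084, Pow(-107880, -1))) = Add(Mul(-327195, Pow(Mul(117, 402), -1)), Mul(267084, Rational(-1, 107880))) = Add(Mul(-327195, Pow(47034, -1)), Rational(-22257, 8990)) = Add(Mul(-327195, Rational(1, 47034)), Rational(-22257, 8990)) = Add(Rational(-36355, 5226), Rational(-22257, 8990)) = Rational(-110786633, 11745435)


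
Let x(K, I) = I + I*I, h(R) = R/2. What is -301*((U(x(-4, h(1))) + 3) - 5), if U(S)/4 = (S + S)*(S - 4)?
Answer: 12943/2 ≈ 6471.5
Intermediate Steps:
h(R) = R/2 (h(R) = R*(½) = R/2)
x(K, I) = I + I²
U(S) = 8*S*(-4 + S) (U(S) = 4*((S + S)*(S - 4)) = 4*((2*S)*(-4 + S)) = 4*(2*S*(-4 + S)) = 8*S*(-4 + S))
-301*((U(x(-4, h(1))) + 3) - 5) = -301*((8*(((½)*1)*(1 + (½)*1))*(-4 + ((½)*1)*(1 + (½)*1)) + 3) - 5) = -301*((8*((1 + ½)/2)*(-4 + (1 + ½)/2) + 3) - 5) = -301*((8*((½)*(3/2))*(-4 + (½)*(3/2)) + 3) - 5) = -301*((8*(¾)*(-4 + ¾) + 3) - 5) = -301*((8*(¾)*(-13/4) + 3) - 5) = -301*((-39/2 + 3) - 5) = -301*(-33/2 - 5) = -301*(-43/2) = 12943/2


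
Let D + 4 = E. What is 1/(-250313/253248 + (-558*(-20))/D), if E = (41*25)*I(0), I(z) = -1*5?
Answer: -1298908992/4110103057 ≈ -0.31603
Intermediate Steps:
I(z) = -5
E = -5125 (E = (41*25)*(-5) = 1025*(-5) = -5125)
D = -5129 (D = -4 - 5125 = -5129)
1/(-250313/253248 + (-558*(-20))/D) = 1/(-250313/253248 - 558*(-20)/(-5129)) = 1/(-250313*1/253248 + 11160*(-1/5129)) = 1/(-250313/253248 - 11160/5129) = 1/(-4110103057/1298908992) = -1298908992/4110103057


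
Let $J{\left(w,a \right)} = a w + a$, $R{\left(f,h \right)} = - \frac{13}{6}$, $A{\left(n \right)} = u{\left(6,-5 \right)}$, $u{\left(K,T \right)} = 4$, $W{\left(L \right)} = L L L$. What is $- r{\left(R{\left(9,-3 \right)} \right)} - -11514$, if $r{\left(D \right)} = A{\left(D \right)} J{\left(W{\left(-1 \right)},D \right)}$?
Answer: $11514$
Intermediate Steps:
$W{\left(L \right)} = L^{3}$ ($W{\left(L \right)} = L^{2} L = L^{3}$)
$A{\left(n \right)} = 4$
$R{\left(f,h \right)} = - \frac{13}{6}$ ($R{\left(f,h \right)} = \left(-13\right) \frac{1}{6} = - \frac{13}{6}$)
$J{\left(w,a \right)} = a + a w$
$r{\left(D \right)} = 0$ ($r{\left(D \right)} = 4 D \left(1 + \left(-1\right)^{3}\right) = 4 D \left(1 - 1\right) = 4 D 0 = 4 \cdot 0 = 0$)
$- r{\left(R{\left(9,-3 \right)} \right)} - -11514 = \left(-1\right) 0 - -11514 = 0 + 11514 = 11514$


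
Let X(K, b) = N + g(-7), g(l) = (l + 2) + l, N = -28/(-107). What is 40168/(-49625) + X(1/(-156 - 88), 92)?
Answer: -66626976/5309875 ≈ -12.548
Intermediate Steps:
N = 28/107 (N = -28*(-1/107) = 28/107 ≈ 0.26168)
g(l) = 2 + 2*l (g(l) = (2 + l) + l = 2 + 2*l)
X(K, b) = -1256/107 (X(K, b) = 28/107 + (2 + 2*(-7)) = 28/107 + (2 - 14) = 28/107 - 12 = -1256/107)
40168/(-49625) + X(1/(-156 - 88), 92) = 40168/(-49625) - 1256/107 = 40168*(-1/49625) - 1256/107 = -40168/49625 - 1256/107 = -66626976/5309875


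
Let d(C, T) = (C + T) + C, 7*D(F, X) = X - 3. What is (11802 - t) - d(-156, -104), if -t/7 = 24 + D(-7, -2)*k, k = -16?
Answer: 12466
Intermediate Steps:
D(F, X) = -3/7 + X/7 (D(F, X) = (X - 3)/7 = (-3 + X)/7 = -3/7 + X/7)
d(C, T) = T + 2*C
t = -248 (t = -7*(24 + (-3/7 + (1/7)*(-2))*(-16)) = -7*(24 + (-3/7 - 2/7)*(-16)) = -7*(24 - 5/7*(-16)) = -7*(24 + 80/7) = -7*248/7 = -248)
(11802 - t) - d(-156, -104) = (11802 - 1*(-248)) - (-104 + 2*(-156)) = (11802 + 248) - (-104 - 312) = 12050 - 1*(-416) = 12050 + 416 = 12466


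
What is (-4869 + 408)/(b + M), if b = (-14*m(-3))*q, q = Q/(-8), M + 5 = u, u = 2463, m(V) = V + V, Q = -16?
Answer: -4461/2626 ≈ -1.6988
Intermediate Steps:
m(V) = 2*V
M = 2458 (M = -5 + 2463 = 2458)
q = 2 (q = -16/(-8) = -16*(-⅛) = 2)
b = 168 (b = -28*(-3)*2 = -14*(-6)*2 = 84*2 = 168)
(-4869 + 408)/(b + M) = (-4869 + 408)/(168 + 2458) = -4461/2626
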